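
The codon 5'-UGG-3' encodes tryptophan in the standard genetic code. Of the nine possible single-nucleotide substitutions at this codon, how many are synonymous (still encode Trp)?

0

Position 1: none → 0 synonymous.
Position 2: none → 0 synonymous.
Position 3: none → 0 synonymous.
Total: 0 + 0 + 0 = 0.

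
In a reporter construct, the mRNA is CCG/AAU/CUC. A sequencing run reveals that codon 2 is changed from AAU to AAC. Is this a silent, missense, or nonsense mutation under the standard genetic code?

silent

Position 6 falls in codon 2: AAU → Asn.
After the substitution the codon is AAC → Asn.
Both encode Asn, so the change is synonymous.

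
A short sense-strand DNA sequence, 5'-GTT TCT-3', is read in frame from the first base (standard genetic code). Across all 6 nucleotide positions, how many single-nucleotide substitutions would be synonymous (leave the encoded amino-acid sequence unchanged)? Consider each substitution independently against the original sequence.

Codon 1 (GTT, Val): 3 synonymous substitutions.
Codon 2 (TCT, Ser): 3 synonymous substitutions.
Total: 3 + 3 = 6.

6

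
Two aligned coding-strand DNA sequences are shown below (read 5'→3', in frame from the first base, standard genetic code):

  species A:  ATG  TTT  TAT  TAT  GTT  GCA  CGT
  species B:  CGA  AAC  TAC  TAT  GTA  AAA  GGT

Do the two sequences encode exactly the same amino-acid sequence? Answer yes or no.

Codon 1: ATG Met / CGA Arg — nonsynonymous.
Codon 2: TTT Phe / AAC Asn — nonsynonymous.
Codon 3: TAT Tyr / TAC Tyr — synonymous.
Codon 4: TAT Tyr / TAT Tyr — identical.
Codon 5: GTT Val / GTA Val — synonymous.
Codon 6: GCA Ala / AAA Lys — nonsynonymous.
Codon 7: CGT Arg / GGT Gly — nonsynonymous.
Nonsynonymous differences: 4 → different protein.

no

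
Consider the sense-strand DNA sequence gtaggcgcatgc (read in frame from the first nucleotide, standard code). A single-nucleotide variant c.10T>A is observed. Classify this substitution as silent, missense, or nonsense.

Position 10 falls in codon 4: TGC → Cys.
After the substitution the codon is AGC → Ser.
Cys ≠ Ser, so this is a missense mutation.

missense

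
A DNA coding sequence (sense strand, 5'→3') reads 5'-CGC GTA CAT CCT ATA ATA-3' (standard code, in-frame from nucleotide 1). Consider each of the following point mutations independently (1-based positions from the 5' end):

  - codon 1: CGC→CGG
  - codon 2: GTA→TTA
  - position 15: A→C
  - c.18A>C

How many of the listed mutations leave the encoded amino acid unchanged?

Codon 1: CGC (Arg) → CGG (Arg) — synonymous.
Codon 2: GTA (Val) → TTA (Leu) — missense.
Codon 5: ATA (Ile) → ATC (Ile) — synonymous.
Codon 6: ATA (Ile) → ATC (Ile) — synonymous.
Synonymous: 3 of 4.

3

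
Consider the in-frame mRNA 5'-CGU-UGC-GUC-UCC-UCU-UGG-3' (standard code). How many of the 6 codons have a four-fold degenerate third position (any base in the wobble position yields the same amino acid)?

Codon 1 CGU (Arg): third position 4-fold.
Codon 2 UGC (Cys): third position 2-fold.
Codon 3 GUC (Val): third position 4-fold.
Codon 4 UCC (Ser): third position 4-fold.
Codon 5 UCU (Ser): third position 4-fold.
Codon 6 UGG (Trp): third position 1-fold.
Four-fold degenerate third positions: 4.

4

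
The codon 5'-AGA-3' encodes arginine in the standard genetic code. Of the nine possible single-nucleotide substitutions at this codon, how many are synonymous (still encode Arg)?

2

Position 1: CGA → 1 synonymous.
Position 2: none → 0 synonymous.
Position 3: AGG → 1 synonymous.
Total: 1 + 0 + 1 = 2.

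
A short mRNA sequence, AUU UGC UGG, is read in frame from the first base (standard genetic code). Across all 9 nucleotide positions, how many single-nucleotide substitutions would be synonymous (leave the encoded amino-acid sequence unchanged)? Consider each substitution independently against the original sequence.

Codon 1 (AUU, Ile): 2 synonymous substitutions.
Codon 2 (UGC, Cys): 1 synonymous substitution.
Codon 3 (UGG, Trp): 0 synonymous substitutions.
Total: 2 + 1 + 0 = 3.

3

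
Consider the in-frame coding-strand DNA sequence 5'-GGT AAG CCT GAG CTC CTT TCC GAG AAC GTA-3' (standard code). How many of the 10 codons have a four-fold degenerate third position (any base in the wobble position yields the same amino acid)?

Codon 1 GGT (Gly): third position 4-fold.
Codon 2 AAG (Lys): third position 2-fold.
Codon 3 CCT (Pro): third position 4-fold.
Codon 4 GAG (Glu): third position 2-fold.
Codon 5 CTC (Leu): third position 4-fold.
Codon 6 CTT (Leu): third position 4-fold.
Codon 7 TCC (Ser): third position 4-fold.
Codon 8 GAG (Glu): third position 2-fold.
Codon 9 AAC (Asn): third position 2-fold.
Codon 10 GTA (Val): third position 4-fold.
Four-fold degenerate third positions: 6.

6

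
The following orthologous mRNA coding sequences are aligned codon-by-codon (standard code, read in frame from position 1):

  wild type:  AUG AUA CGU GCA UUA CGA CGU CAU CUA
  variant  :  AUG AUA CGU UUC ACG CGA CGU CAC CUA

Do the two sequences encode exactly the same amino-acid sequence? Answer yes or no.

Codon 1: AUG Met / AUG Met — identical.
Codon 2: AUA Ile / AUA Ile — identical.
Codon 3: CGU Arg / CGU Arg — identical.
Codon 4: GCA Ala / UUC Phe — nonsynonymous.
Codon 5: UUA Leu / ACG Thr — nonsynonymous.
Codon 6: CGA Arg / CGA Arg — identical.
Codon 7: CGU Arg / CGU Arg — identical.
Codon 8: CAU His / CAC His — synonymous.
Codon 9: CUA Leu / CUA Leu — identical.
Nonsynonymous differences: 2 → different protein.

no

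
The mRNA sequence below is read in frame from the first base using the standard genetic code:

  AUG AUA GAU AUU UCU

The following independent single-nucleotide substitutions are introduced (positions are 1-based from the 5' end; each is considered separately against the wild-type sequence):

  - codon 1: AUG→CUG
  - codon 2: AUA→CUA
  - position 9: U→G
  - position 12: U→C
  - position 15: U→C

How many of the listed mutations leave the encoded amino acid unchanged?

2

Codon 1: AUG (Met) → CUG (Leu) — missense.
Codon 2: AUA (Ile) → CUA (Leu) — missense.
Codon 3: GAU (Asp) → GAG (Glu) — missense.
Codon 4: AUU (Ile) → AUC (Ile) — synonymous.
Codon 5: UCU (Ser) → UCC (Ser) — synonymous.
Synonymous: 2 of 5.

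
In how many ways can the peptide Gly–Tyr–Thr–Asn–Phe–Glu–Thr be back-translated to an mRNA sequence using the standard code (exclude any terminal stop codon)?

1024

Gly: 4 codons.
Tyr: 2 codons.
Thr: 4 codons.
Asn: 2 codons.
Phe: 2 codons.
Glu: 2 codons.
Thr: 4 codons.
4 × 2 × 4 × 2 × 2 × 2 × 4 = 1024.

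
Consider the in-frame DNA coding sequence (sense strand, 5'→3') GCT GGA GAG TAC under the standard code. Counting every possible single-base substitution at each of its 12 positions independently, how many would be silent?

8

Codon 1 (GCT, Ala): 3 synonymous substitutions.
Codon 2 (GGA, Gly): 3 synonymous substitutions.
Codon 3 (GAG, Glu): 1 synonymous substitution.
Codon 4 (TAC, Tyr): 1 synonymous substitution.
Total: 3 + 3 + 1 + 1 = 8.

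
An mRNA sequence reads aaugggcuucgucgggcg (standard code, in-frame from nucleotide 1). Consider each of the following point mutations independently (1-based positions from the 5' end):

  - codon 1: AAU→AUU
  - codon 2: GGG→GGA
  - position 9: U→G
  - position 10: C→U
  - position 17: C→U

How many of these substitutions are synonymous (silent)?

2

Codon 1: AAU (Asn) → AUU (Ile) — missense.
Codon 2: GGG (Gly) → GGA (Gly) — synonymous.
Codon 3: CUU (Leu) → CUG (Leu) — synonymous.
Codon 4: CGU (Arg) → UGU (Cys) — missense.
Codon 6: GCG (Ala) → GUG (Val) — missense.
Synonymous: 2 of 5.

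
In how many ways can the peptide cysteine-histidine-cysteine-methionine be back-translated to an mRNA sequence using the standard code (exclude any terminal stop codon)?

8

Cys: 2 codons.
His: 2 codons.
Cys: 2 codons.
Met: 1 codon.
2 × 2 × 2 × 1 = 8.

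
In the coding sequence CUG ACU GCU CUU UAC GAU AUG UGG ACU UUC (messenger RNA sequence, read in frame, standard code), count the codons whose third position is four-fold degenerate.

Codon 1 CUG (Leu): third position 4-fold.
Codon 2 ACU (Thr): third position 4-fold.
Codon 3 GCU (Ala): third position 4-fold.
Codon 4 CUU (Leu): third position 4-fold.
Codon 5 UAC (Tyr): third position 2-fold.
Codon 6 GAU (Asp): third position 2-fold.
Codon 7 AUG (Met): third position 1-fold.
Codon 8 UGG (Trp): third position 1-fold.
Codon 9 ACU (Thr): third position 4-fold.
Codon 10 UUC (Phe): third position 2-fold.
Four-fold degenerate third positions: 5.

5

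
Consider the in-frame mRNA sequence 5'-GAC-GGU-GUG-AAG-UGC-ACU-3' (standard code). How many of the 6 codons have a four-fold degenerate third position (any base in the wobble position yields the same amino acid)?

3

Codon 1 GAC (Asp): third position 2-fold.
Codon 2 GGU (Gly): third position 4-fold.
Codon 3 GUG (Val): third position 4-fold.
Codon 4 AAG (Lys): third position 2-fold.
Codon 5 UGC (Cys): third position 2-fold.
Codon 6 ACU (Thr): third position 4-fold.
Four-fold degenerate third positions: 3.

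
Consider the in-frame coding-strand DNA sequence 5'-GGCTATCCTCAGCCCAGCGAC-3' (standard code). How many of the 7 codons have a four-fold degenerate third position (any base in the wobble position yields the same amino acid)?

Codon 1 GGC (Gly): third position 4-fold.
Codon 2 TAT (Tyr): third position 2-fold.
Codon 3 CCT (Pro): third position 4-fold.
Codon 4 CAG (Gln): third position 2-fold.
Codon 5 CCC (Pro): third position 4-fold.
Codon 6 AGC (Ser): third position 2-fold.
Codon 7 GAC (Asp): third position 2-fold.
Four-fold degenerate third positions: 3.

3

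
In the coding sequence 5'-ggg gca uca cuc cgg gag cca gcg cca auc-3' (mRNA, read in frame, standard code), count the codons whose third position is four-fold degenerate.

8

Codon 1 GGG (Gly): third position 4-fold.
Codon 2 GCA (Ala): third position 4-fold.
Codon 3 UCA (Ser): third position 4-fold.
Codon 4 CUC (Leu): third position 4-fold.
Codon 5 CGG (Arg): third position 4-fold.
Codon 6 GAG (Glu): third position 2-fold.
Codon 7 CCA (Pro): third position 4-fold.
Codon 8 GCG (Ala): third position 4-fold.
Codon 9 CCA (Pro): third position 4-fold.
Codon 10 AUC (Ile): third position 3-fold.
Four-fold degenerate third positions: 8.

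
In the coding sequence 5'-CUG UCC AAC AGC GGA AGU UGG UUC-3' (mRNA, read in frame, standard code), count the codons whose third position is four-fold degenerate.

Codon 1 CUG (Leu): third position 4-fold.
Codon 2 UCC (Ser): third position 4-fold.
Codon 3 AAC (Asn): third position 2-fold.
Codon 4 AGC (Ser): third position 2-fold.
Codon 5 GGA (Gly): third position 4-fold.
Codon 6 AGU (Ser): third position 2-fold.
Codon 7 UGG (Trp): third position 1-fold.
Codon 8 UUC (Phe): third position 2-fold.
Four-fold degenerate third positions: 3.

3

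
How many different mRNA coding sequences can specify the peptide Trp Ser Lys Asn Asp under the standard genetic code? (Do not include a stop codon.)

48

Trp: 1 codon.
Ser: 6 codons.
Lys: 2 codons.
Asn: 2 codons.
Asp: 2 codons.
1 × 6 × 2 × 2 × 2 = 48.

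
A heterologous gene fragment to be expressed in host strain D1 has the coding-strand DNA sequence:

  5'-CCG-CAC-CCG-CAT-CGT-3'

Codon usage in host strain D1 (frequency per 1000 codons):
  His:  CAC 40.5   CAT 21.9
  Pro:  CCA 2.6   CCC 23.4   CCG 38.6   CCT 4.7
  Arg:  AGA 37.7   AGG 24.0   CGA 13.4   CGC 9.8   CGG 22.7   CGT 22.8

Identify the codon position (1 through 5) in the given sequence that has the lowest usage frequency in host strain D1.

Codon 1 CCG (Pro): 38.6 per 1000.
Codon 2 CAC (His): 40.5 per 1000.
Codon 3 CCG (Pro): 38.6 per 1000.
Codon 4 CAT (His): 21.9 per 1000.
Codon 5 CGT (Arg): 22.8 per 1000.
Lowest frequency is 21.9 at codon 4.

4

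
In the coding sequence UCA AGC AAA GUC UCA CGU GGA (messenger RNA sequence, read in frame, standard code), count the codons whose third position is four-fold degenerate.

5

Codon 1 UCA (Ser): third position 4-fold.
Codon 2 AGC (Ser): third position 2-fold.
Codon 3 AAA (Lys): third position 2-fold.
Codon 4 GUC (Val): third position 4-fold.
Codon 5 UCA (Ser): third position 4-fold.
Codon 6 CGU (Arg): third position 4-fold.
Codon 7 GGA (Gly): third position 4-fold.
Four-fold degenerate third positions: 5.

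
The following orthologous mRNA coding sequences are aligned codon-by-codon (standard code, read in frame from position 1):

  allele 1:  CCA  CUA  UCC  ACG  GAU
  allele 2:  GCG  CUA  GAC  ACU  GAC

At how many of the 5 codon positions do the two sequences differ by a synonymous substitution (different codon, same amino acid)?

Codon 1: CCA Pro / GCG Ala — nonsynonymous.
Codon 2: CUA Leu / CUA Leu — identical.
Codon 3: UCC Ser / GAC Asp — nonsynonymous.
Codon 4: ACG Thr / ACU Thr — synonymous.
Codon 5: GAU Asp / GAC Asp — synonymous.
Synonymous differences: 2.

2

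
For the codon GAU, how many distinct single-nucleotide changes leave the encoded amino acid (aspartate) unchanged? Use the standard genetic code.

1

Position 1: none → 0 synonymous.
Position 2: none → 0 synonymous.
Position 3: GAC → 1 synonymous.
Total: 0 + 0 + 1 = 1.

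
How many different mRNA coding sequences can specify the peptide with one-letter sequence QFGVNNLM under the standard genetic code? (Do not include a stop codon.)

Gln: 2 codons.
Phe: 2 codons.
Gly: 4 codons.
Val: 4 codons.
Asn: 2 codons.
Asn: 2 codons.
Leu: 6 codons.
Met: 1 codon.
2 × 2 × 4 × 4 × 2 × 2 × 6 × 1 = 1536.

1536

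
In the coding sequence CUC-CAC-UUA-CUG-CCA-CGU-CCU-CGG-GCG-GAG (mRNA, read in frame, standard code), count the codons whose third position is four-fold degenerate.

7

Codon 1 CUC (Leu): third position 4-fold.
Codon 2 CAC (His): third position 2-fold.
Codon 3 UUA (Leu): third position 2-fold.
Codon 4 CUG (Leu): third position 4-fold.
Codon 5 CCA (Pro): third position 4-fold.
Codon 6 CGU (Arg): third position 4-fold.
Codon 7 CCU (Pro): third position 4-fold.
Codon 8 CGG (Arg): third position 4-fold.
Codon 9 GCG (Ala): third position 4-fold.
Codon 10 GAG (Glu): third position 2-fold.
Four-fold degenerate third positions: 7.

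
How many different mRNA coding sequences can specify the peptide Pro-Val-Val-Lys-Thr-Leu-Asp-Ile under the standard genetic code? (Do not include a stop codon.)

18432

Pro: 4 codons.
Val: 4 codons.
Val: 4 codons.
Lys: 2 codons.
Thr: 4 codons.
Leu: 6 codons.
Asp: 2 codons.
Ile: 3 codons.
4 × 4 × 4 × 2 × 4 × 6 × 2 × 3 = 18432.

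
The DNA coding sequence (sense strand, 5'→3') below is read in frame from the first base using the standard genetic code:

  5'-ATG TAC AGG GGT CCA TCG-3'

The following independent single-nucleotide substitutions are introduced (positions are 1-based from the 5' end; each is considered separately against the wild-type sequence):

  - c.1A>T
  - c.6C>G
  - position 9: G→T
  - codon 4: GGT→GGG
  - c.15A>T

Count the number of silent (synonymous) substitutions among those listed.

2

Codon 1: ATG (Met) → TTG (Leu) — missense.
Codon 2: TAC (Tyr) → TAG (Stop) — nonsense.
Codon 3: AGG (Arg) → AGT (Ser) — missense.
Codon 4: GGT (Gly) → GGG (Gly) — synonymous.
Codon 5: CCA (Pro) → CCT (Pro) — synonymous.
Synonymous: 2 of 5.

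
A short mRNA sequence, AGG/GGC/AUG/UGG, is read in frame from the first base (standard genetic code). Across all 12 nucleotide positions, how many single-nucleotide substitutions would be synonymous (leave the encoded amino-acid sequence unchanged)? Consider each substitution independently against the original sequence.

5

Codon 1 (AGG, Arg): 2 synonymous substitutions.
Codon 2 (GGC, Gly): 3 synonymous substitutions.
Codon 3 (AUG, Met): 0 synonymous substitutions.
Codon 4 (UGG, Trp): 0 synonymous substitutions.
Total: 2 + 3 + 0 + 0 = 5.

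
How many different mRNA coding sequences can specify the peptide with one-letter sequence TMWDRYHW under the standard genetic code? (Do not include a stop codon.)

192

Thr: 4 codons.
Met: 1 codon.
Trp: 1 codon.
Asp: 2 codons.
Arg: 6 codons.
Tyr: 2 codons.
His: 2 codons.
Trp: 1 codon.
4 × 1 × 1 × 2 × 6 × 2 × 2 × 1 = 192.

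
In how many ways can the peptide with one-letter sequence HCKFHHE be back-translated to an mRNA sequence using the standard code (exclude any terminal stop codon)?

128

His: 2 codons.
Cys: 2 codons.
Lys: 2 codons.
Phe: 2 codons.
His: 2 codons.
His: 2 codons.
Glu: 2 codons.
2 × 2 × 2 × 2 × 2 × 2 × 2 = 128.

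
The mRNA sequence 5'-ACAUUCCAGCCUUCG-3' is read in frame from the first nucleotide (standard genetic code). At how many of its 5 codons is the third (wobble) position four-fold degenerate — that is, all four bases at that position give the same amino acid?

3

Codon 1 ACA (Thr): third position 4-fold.
Codon 2 UUC (Phe): third position 2-fold.
Codon 3 CAG (Gln): third position 2-fold.
Codon 4 CCU (Pro): third position 4-fold.
Codon 5 UCG (Ser): third position 4-fold.
Four-fold degenerate third positions: 3.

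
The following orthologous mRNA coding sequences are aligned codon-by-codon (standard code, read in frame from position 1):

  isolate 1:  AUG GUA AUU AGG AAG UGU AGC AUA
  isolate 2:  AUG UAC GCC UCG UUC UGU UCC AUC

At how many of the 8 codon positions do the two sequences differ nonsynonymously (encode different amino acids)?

4

Codon 1: AUG Met / AUG Met — identical.
Codon 2: GUA Val / UAC Tyr — nonsynonymous.
Codon 3: AUU Ile / GCC Ala — nonsynonymous.
Codon 4: AGG Arg / UCG Ser — nonsynonymous.
Codon 5: AAG Lys / UUC Phe — nonsynonymous.
Codon 6: UGU Cys / UGU Cys — identical.
Codon 7: AGC Ser / UCC Ser — synonymous.
Codon 8: AUA Ile / AUC Ile — synonymous.
Nonsynonymous differences: 4.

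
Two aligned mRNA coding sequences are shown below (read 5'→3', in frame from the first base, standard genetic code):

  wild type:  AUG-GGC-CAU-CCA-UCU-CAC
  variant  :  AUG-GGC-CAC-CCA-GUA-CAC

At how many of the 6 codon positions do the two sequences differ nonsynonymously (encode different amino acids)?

1

Codon 1: AUG Met / AUG Met — identical.
Codon 2: GGC Gly / GGC Gly — identical.
Codon 3: CAU His / CAC His — synonymous.
Codon 4: CCA Pro / CCA Pro — identical.
Codon 5: UCU Ser / GUA Val — nonsynonymous.
Codon 6: CAC His / CAC His — identical.
Nonsynonymous differences: 1.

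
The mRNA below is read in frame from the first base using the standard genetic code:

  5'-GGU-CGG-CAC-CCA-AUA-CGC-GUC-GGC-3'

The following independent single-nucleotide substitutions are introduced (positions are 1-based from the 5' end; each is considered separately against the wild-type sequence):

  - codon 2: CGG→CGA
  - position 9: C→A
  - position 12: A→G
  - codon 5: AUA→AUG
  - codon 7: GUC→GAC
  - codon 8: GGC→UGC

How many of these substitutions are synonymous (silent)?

Codon 2: CGG (Arg) → CGA (Arg) — synonymous.
Codon 3: CAC (His) → CAA (Gln) — missense.
Codon 4: CCA (Pro) → CCG (Pro) — synonymous.
Codon 5: AUA (Ile) → AUG (Met) — missense.
Codon 7: GUC (Val) → GAC (Asp) — missense.
Codon 8: GGC (Gly) → UGC (Cys) — missense.
Synonymous: 2 of 6.

2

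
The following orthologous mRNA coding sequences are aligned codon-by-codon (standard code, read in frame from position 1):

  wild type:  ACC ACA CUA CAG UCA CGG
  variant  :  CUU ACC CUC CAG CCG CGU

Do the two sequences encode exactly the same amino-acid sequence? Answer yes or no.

Codon 1: ACC Thr / CUU Leu — nonsynonymous.
Codon 2: ACA Thr / ACC Thr — synonymous.
Codon 3: CUA Leu / CUC Leu — synonymous.
Codon 4: CAG Gln / CAG Gln — identical.
Codon 5: UCA Ser / CCG Pro — nonsynonymous.
Codon 6: CGG Arg / CGU Arg — synonymous.
Nonsynonymous differences: 2 → different protein.

no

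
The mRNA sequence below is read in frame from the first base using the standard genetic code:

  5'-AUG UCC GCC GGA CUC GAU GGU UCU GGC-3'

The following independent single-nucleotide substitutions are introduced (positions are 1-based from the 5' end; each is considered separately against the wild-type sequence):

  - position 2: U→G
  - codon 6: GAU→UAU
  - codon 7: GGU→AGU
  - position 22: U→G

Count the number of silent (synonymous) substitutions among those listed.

Codon 1: AUG (Met) → AGG (Arg) — missense.
Codon 6: GAU (Asp) → UAU (Tyr) — missense.
Codon 7: GGU (Gly) → AGU (Ser) — missense.
Codon 8: UCU (Ser) → GCU (Ala) — missense.
Synonymous: 0 of 4.

0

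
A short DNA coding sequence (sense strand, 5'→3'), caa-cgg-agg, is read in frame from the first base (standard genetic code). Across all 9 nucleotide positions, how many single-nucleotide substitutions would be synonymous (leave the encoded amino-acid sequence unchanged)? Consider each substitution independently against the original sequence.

Codon 1 (CAA, Gln): 1 synonymous substitution.
Codon 2 (CGG, Arg): 4 synonymous substitutions.
Codon 3 (AGG, Arg): 2 synonymous substitutions.
Total: 1 + 4 + 2 = 7.

7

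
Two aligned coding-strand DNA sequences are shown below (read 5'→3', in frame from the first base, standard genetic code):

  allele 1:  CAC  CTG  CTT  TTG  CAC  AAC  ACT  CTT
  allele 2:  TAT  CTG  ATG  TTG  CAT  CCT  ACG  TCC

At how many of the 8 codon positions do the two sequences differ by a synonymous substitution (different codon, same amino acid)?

Codon 1: CAC His / TAT Tyr — nonsynonymous.
Codon 2: CTG Leu / CTG Leu — identical.
Codon 3: CTT Leu / ATG Met — nonsynonymous.
Codon 4: TTG Leu / TTG Leu — identical.
Codon 5: CAC His / CAT His — synonymous.
Codon 6: AAC Asn / CCT Pro — nonsynonymous.
Codon 7: ACT Thr / ACG Thr — synonymous.
Codon 8: CTT Leu / TCC Ser — nonsynonymous.
Synonymous differences: 2.

2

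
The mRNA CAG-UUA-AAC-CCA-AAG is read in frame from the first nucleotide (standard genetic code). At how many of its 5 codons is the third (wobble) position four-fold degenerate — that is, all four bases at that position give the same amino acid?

Codon 1 CAG (Gln): third position 2-fold.
Codon 2 UUA (Leu): third position 2-fold.
Codon 3 AAC (Asn): third position 2-fold.
Codon 4 CCA (Pro): third position 4-fold.
Codon 5 AAG (Lys): third position 2-fold.
Four-fold degenerate third positions: 1.

1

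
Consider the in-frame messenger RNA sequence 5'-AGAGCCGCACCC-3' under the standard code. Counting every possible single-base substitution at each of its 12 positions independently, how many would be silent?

Codon 1 (AGA, Arg): 2 synonymous substitutions.
Codon 2 (GCC, Ala): 3 synonymous substitutions.
Codon 3 (GCA, Ala): 3 synonymous substitutions.
Codon 4 (CCC, Pro): 3 synonymous substitutions.
Total: 2 + 3 + 3 + 3 = 11.

11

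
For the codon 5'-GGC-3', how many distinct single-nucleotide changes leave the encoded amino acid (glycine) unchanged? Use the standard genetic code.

3

Position 1: none → 0 synonymous.
Position 2: none → 0 synonymous.
Position 3: GGU, GGA, GGG → 3 synonymous.
Total: 0 + 0 + 3 = 3.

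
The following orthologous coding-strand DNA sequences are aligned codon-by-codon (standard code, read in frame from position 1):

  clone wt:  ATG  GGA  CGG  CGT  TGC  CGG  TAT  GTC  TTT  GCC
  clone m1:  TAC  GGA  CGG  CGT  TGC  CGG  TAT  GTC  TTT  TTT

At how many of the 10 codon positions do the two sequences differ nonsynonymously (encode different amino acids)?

2

Codon 1: ATG Met / TAC Tyr — nonsynonymous.
Codon 2: GGA Gly / GGA Gly — identical.
Codon 3: CGG Arg / CGG Arg — identical.
Codon 4: CGT Arg / CGT Arg — identical.
Codon 5: TGC Cys / TGC Cys — identical.
Codon 6: CGG Arg / CGG Arg — identical.
Codon 7: TAT Tyr / TAT Tyr — identical.
Codon 8: GTC Val / GTC Val — identical.
Codon 9: TTT Phe / TTT Phe — identical.
Codon 10: GCC Ala / TTT Phe — nonsynonymous.
Nonsynonymous differences: 2.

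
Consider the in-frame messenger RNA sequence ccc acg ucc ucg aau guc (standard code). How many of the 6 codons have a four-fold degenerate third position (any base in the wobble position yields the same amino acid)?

5

Codon 1 CCC (Pro): third position 4-fold.
Codon 2 ACG (Thr): third position 4-fold.
Codon 3 UCC (Ser): third position 4-fold.
Codon 4 UCG (Ser): third position 4-fold.
Codon 5 AAU (Asn): third position 2-fold.
Codon 6 GUC (Val): third position 4-fold.
Four-fold degenerate third positions: 5.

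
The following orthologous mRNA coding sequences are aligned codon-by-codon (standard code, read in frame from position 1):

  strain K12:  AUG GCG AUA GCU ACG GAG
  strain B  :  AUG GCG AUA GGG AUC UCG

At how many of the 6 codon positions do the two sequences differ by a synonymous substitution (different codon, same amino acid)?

Codon 1: AUG Met / AUG Met — identical.
Codon 2: GCG Ala / GCG Ala — identical.
Codon 3: AUA Ile / AUA Ile — identical.
Codon 4: GCU Ala / GGG Gly — nonsynonymous.
Codon 5: ACG Thr / AUC Ile — nonsynonymous.
Codon 6: GAG Glu / UCG Ser — nonsynonymous.
Synonymous differences: 0.

0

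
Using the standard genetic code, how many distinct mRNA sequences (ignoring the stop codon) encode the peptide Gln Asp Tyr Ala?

32

Gln: 2 codons.
Asp: 2 codons.
Tyr: 2 codons.
Ala: 4 codons.
2 × 2 × 2 × 4 = 32.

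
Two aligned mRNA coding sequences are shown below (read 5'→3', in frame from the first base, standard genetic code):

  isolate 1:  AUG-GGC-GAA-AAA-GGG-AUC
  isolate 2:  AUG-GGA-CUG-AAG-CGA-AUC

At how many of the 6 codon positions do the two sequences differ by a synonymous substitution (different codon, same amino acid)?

2

Codon 1: AUG Met / AUG Met — identical.
Codon 2: GGC Gly / GGA Gly — synonymous.
Codon 3: GAA Glu / CUG Leu — nonsynonymous.
Codon 4: AAA Lys / AAG Lys — synonymous.
Codon 5: GGG Gly / CGA Arg — nonsynonymous.
Codon 6: AUC Ile / AUC Ile — identical.
Synonymous differences: 2.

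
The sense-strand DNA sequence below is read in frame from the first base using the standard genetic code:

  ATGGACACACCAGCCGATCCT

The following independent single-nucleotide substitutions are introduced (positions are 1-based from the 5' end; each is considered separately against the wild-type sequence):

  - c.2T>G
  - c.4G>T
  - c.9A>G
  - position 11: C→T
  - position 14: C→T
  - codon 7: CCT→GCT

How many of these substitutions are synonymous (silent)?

1

Codon 1: ATG (Met) → AGG (Arg) — missense.
Codon 2: GAC (Asp) → TAC (Tyr) — missense.
Codon 3: ACA (Thr) → ACG (Thr) — synonymous.
Codon 4: CCA (Pro) → CTA (Leu) — missense.
Codon 5: GCC (Ala) → GTC (Val) — missense.
Codon 7: CCT (Pro) → GCT (Ala) — missense.
Synonymous: 1 of 6.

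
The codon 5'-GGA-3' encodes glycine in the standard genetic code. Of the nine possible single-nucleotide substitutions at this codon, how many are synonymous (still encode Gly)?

3

Position 1: none → 0 synonymous.
Position 2: none → 0 synonymous.
Position 3: GGU, GGC, GGG → 3 synonymous.
Total: 0 + 0 + 3 = 3.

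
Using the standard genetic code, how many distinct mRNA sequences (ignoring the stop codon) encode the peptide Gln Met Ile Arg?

36

Gln: 2 codons.
Met: 1 codon.
Ile: 3 codons.
Arg: 6 codons.
2 × 1 × 3 × 6 = 36.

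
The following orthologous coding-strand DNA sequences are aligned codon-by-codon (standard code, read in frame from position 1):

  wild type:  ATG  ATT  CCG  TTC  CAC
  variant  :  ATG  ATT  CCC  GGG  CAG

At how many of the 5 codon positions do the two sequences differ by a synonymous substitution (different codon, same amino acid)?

Codon 1: ATG Met / ATG Met — identical.
Codon 2: ATT Ile / ATT Ile — identical.
Codon 3: CCG Pro / CCC Pro — synonymous.
Codon 4: TTC Phe / GGG Gly — nonsynonymous.
Codon 5: CAC His / CAG Gln — nonsynonymous.
Synonymous differences: 1.

1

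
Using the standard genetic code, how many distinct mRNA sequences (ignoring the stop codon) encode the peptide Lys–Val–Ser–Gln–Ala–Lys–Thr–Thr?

12288

Lys: 2 codons.
Val: 4 codons.
Ser: 6 codons.
Gln: 2 codons.
Ala: 4 codons.
Lys: 2 codons.
Thr: 4 codons.
Thr: 4 codons.
2 × 4 × 6 × 2 × 4 × 2 × 4 × 4 = 12288.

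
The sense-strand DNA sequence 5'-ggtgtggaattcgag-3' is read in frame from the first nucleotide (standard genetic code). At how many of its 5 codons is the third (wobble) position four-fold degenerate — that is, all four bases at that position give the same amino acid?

Codon 1 GGT (Gly): third position 4-fold.
Codon 2 GTG (Val): third position 4-fold.
Codon 3 GAA (Glu): third position 2-fold.
Codon 4 TTC (Phe): third position 2-fold.
Codon 5 GAG (Glu): third position 2-fold.
Four-fold degenerate third positions: 2.

2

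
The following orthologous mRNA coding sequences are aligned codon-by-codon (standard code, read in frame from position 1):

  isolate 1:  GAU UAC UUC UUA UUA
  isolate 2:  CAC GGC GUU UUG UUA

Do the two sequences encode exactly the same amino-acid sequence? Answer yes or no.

Codon 1: GAU Asp / CAC His — nonsynonymous.
Codon 2: UAC Tyr / GGC Gly — nonsynonymous.
Codon 3: UUC Phe / GUU Val — nonsynonymous.
Codon 4: UUA Leu / UUG Leu — synonymous.
Codon 5: UUA Leu / UUA Leu — identical.
Nonsynonymous differences: 3 → different protein.

no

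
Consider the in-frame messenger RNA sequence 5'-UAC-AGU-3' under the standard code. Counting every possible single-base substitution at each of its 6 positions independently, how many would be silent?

Codon 1 (UAC, Tyr): 1 synonymous substitution.
Codon 2 (AGU, Ser): 1 synonymous substitution.
Total: 1 + 1 = 2.

2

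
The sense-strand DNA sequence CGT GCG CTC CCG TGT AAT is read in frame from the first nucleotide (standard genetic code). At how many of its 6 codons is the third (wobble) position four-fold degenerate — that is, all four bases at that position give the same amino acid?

Codon 1 CGT (Arg): third position 4-fold.
Codon 2 GCG (Ala): third position 4-fold.
Codon 3 CTC (Leu): third position 4-fold.
Codon 4 CCG (Pro): third position 4-fold.
Codon 5 TGT (Cys): third position 2-fold.
Codon 6 AAT (Asn): third position 2-fold.
Four-fold degenerate third positions: 4.

4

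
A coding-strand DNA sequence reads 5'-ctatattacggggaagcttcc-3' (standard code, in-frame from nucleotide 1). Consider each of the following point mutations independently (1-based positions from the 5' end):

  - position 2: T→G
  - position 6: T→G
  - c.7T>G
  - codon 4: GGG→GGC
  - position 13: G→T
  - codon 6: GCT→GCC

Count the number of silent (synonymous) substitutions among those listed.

2

Codon 1: CTA (Leu) → CGA (Arg) — missense.
Codon 2: TAT (Tyr) → TAG (Stop) — nonsense.
Codon 3: TAC (Tyr) → GAC (Asp) — missense.
Codon 4: GGG (Gly) → GGC (Gly) — synonymous.
Codon 5: GAA (Glu) → TAA (Stop) — nonsense.
Codon 6: GCT (Ala) → GCC (Ala) — synonymous.
Synonymous: 2 of 6.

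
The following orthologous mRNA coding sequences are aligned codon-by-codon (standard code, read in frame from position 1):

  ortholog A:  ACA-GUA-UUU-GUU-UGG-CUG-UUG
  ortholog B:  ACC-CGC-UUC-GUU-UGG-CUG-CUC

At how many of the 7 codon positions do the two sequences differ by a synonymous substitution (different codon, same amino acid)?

Codon 1: ACA Thr / ACC Thr — synonymous.
Codon 2: GUA Val / CGC Arg — nonsynonymous.
Codon 3: UUU Phe / UUC Phe — synonymous.
Codon 4: GUU Val / GUU Val — identical.
Codon 5: UGG Trp / UGG Trp — identical.
Codon 6: CUG Leu / CUG Leu — identical.
Codon 7: UUG Leu / CUC Leu — synonymous.
Synonymous differences: 3.

3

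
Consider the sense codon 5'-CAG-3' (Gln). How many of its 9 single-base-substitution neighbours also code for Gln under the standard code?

Position 1: none → 0 synonymous.
Position 2: none → 0 synonymous.
Position 3: CAA → 1 synonymous.
Total: 0 + 0 + 1 = 1.

1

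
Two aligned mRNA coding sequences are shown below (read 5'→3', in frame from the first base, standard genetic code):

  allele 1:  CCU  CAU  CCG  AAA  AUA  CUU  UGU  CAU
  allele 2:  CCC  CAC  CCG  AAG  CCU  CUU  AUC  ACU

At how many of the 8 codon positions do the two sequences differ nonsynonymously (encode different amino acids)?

3

Codon 1: CCU Pro / CCC Pro — synonymous.
Codon 2: CAU His / CAC His — synonymous.
Codon 3: CCG Pro / CCG Pro — identical.
Codon 4: AAA Lys / AAG Lys — synonymous.
Codon 5: AUA Ile / CCU Pro — nonsynonymous.
Codon 6: CUU Leu / CUU Leu — identical.
Codon 7: UGU Cys / AUC Ile — nonsynonymous.
Codon 8: CAU His / ACU Thr — nonsynonymous.
Nonsynonymous differences: 3.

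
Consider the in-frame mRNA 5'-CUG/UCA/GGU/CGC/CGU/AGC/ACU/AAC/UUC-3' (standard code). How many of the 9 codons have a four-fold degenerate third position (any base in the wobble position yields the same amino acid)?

Codon 1 CUG (Leu): third position 4-fold.
Codon 2 UCA (Ser): third position 4-fold.
Codon 3 GGU (Gly): third position 4-fold.
Codon 4 CGC (Arg): third position 4-fold.
Codon 5 CGU (Arg): third position 4-fold.
Codon 6 AGC (Ser): third position 2-fold.
Codon 7 ACU (Thr): third position 4-fold.
Codon 8 AAC (Asn): third position 2-fold.
Codon 9 UUC (Phe): third position 2-fold.
Four-fold degenerate third positions: 6.

6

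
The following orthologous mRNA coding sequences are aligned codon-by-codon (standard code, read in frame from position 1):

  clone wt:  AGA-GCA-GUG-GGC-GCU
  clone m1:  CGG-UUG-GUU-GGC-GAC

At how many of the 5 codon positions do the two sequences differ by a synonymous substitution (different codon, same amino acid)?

Codon 1: AGA Arg / CGG Arg — synonymous.
Codon 2: GCA Ala / UUG Leu — nonsynonymous.
Codon 3: GUG Val / GUU Val — synonymous.
Codon 4: GGC Gly / GGC Gly — identical.
Codon 5: GCU Ala / GAC Asp — nonsynonymous.
Synonymous differences: 2.

2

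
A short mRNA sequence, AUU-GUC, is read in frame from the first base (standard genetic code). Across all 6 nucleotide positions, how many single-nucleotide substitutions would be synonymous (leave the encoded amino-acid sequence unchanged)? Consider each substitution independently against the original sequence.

5

Codon 1 (AUU, Ile): 2 synonymous substitutions.
Codon 2 (GUC, Val): 3 synonymous substitutions.
Total: 2 + 3 = 5.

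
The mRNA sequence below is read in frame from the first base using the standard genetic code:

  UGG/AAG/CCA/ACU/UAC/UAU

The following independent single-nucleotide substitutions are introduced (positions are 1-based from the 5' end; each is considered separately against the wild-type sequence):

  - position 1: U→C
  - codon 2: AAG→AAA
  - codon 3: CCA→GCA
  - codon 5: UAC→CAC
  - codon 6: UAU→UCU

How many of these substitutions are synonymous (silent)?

1

Codon 1: UGG (Trp) → CGG (Arg) — missense.
Codon 2: AAG (Lys) → AAA (Lys) — synonymous.
Codon 3: CCA (Pro) → GCA (Ala) — missense.
Codon 5: UAC (Tyr) → CAC (His) — missense.
Codon 6: UAU (Tyr) → UCU (Ser) — missense.
Synonymous: 1 of 5.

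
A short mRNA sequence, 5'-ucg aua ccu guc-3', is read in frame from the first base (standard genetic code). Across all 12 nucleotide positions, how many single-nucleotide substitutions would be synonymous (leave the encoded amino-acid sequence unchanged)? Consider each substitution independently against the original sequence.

11

Codon 1 (UCG, Ser): 3 synonymous substitutions.
Codon 2 (AUA, Ile): 2 synonymous substitutions.
Codon 3 (CCU, Pro): 3 synonymous substitutions.
Codon 4 (GUC, Val): 3 synonymous substitutions.
Total: 3 + 2 + 3 + 3 = 11.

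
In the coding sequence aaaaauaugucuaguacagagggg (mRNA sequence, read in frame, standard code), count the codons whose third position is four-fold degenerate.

3

Codon 1 AAA (Lys): third position 2-fold.
Codon 2 AAU (Asn): third position 2-fold.
Codon 3 AUG (Met): third position 1-fold.
Codon 4 UCU (Ser): third position 4-fold.
Codon 5 AGU (Ser): third position 2-fold.
Codon 6 ACA (Thr): third position 4-fold.
Codon 7 GAG (Glu): third position 2-fold.
Codon 8 GGG (Gly): third position 4-fold.
Four-fold degenerate third positions: 3.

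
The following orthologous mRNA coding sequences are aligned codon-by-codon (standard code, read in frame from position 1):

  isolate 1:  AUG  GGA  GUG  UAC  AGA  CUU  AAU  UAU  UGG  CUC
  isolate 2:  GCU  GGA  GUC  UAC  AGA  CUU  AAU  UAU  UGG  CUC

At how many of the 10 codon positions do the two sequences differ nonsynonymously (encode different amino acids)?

Codon 1: AUG Met / GCU Ala — nonsynonymous.
Codon 2: GGA Gly / GGA Gly — identical.
Codon 3: GUG Val / GUC Val — synonymous.
Codon 4: UAC Tyr / UAC Tyr — identical.
Codon 5: AGA Arg / AGA Arg — identical.
Codon 6: CUU Leu / CUU Leu — identical.
Codon 7: AAU Asn / AAU Asn — identical.
Codon 8: UAU Tyr / UAU Tyr — identical.
Codon 9: UGG Trp / UGG Trp — identical.
Codon 10: CUC Leu / CUC Leu — identical.
Nonsynonymous differences: 1.

1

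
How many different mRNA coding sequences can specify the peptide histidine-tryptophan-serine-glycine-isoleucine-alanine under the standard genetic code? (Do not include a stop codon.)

576

His: 2 codons.
Trp: 1 codon.
Ser: 6 codons.
Gly: 4 codons.
Ile: 3 codons.
Ala: 4 codons.
2 × 1 × 6 × 4 × 3 × 4 = 576.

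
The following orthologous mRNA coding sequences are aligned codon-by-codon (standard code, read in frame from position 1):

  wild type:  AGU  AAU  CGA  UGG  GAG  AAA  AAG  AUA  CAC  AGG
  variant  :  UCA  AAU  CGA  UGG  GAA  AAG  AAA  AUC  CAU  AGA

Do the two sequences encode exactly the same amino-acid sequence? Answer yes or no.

yes

Codon 1: AGU Ser / UCA Ser — synonymous.
Codon 2: AAU Asn / AAU Asn — identical.
Codon 3: CGA Arg / CGA Arg — identical.
Codon 4: UGG Trp / UGG Trp — identical.
Codon 5: GAG Glu / GAA Glu — synonymous.
Codon 6: AAA Lys / AAG Lys — synonymous.
Codon 7: AAG Lys / AAA Lys — synonymous.
Codon 8: AUA Ile / AUC Ile — synonymous.
Codon 9: CAC His / CAU His — synonymous.
Codon 10: AGG Arg / AGA Arg — synonymous.
Nonsynonymous differences: 0 → same protein.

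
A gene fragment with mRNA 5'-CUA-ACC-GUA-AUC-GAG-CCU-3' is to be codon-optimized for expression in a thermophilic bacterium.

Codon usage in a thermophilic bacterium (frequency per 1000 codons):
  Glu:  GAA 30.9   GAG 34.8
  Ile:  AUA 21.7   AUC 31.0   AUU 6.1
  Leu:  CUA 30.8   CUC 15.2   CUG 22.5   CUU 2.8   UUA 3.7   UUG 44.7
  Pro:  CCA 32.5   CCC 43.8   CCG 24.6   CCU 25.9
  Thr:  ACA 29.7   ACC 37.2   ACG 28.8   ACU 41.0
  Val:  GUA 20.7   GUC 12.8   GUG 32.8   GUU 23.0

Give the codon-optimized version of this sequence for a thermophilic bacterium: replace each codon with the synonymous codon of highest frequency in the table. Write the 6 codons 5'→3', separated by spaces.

UUG ACU GUG AUC GAG CCC

Codon 1 (Leu): best is UUG at 44.7.
Codon 2 (Thr): best is ACU at 41.0.
Codon 3 (Val): best is GUG at 32.8.
Codon 4 (Ile): best is AUC at 31.0.
Codon 5 (Glu): best is GAG at 34.8.
Codon 6 (Pro): best is CCC at 43.8.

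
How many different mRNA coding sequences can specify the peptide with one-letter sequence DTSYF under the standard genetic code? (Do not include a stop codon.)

192

Asp: 2 codons.
Thr: 4 codons.
Ser: 6 codons.
Tyr: 2 codons.
Phe: 2 codons.
2 × 4 × 6 × 2 × 2 = 192.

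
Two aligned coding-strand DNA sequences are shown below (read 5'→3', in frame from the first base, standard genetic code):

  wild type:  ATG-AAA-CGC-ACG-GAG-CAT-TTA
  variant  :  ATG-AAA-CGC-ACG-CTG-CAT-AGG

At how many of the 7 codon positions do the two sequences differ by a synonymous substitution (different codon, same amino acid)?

0

Codon 1: ATG Met / ATG Met — identical.
Codon 2: AAA Lys / AAA Lys — identical.
Codon 3: CGC Arg / CGC Arg — identical.
Codon 4: ACG Thr / ACG Thr — identical.
Codon 5: GAG Glu / CTG Leu — nonsynonymous.
Codon 6: CAT His / CAT His — identical.
Codon 7: TTA Leu / AGG Arg — nonsynonymous.
Synonymous differences: 0.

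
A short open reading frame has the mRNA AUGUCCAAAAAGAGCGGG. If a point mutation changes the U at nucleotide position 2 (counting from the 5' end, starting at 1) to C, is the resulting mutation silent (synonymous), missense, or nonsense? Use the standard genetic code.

missense

Position 2 falls in codon 1: AUG → Met.
After the substitution the codon is ACG → Thr.
Met ≠ Thr, so this is a missense mutation.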